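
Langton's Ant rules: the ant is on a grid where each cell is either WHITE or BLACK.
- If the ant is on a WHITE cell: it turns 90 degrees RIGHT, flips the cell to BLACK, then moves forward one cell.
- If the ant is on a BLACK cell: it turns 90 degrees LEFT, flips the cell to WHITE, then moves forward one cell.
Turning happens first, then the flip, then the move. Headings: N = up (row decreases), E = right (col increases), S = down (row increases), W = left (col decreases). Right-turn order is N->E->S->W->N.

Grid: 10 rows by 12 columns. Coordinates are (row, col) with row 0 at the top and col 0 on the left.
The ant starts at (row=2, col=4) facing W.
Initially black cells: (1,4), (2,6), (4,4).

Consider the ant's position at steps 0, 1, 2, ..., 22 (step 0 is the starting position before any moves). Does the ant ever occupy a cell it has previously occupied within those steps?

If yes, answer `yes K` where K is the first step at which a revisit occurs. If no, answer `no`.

Step 1: on WHITE (2,4): turn R to N, flip to black, move to (1,4). |black|=4 — new cell
Step 2: on BLACK (1,4): turn L to W, flip to white, move to (1,3). |black|=3 — new cell
Step 3: on WHITE (1,3): turn R to N, flip to black, move to (0,3). |black|=4 — new cell
Step 4: on WHITE (0,3): turn R to E, flip to black, move to (0,4). |black|=5 — new cell
Step 5: on WHITE (0,4): turn R to S, flip to black, move to (1,4). |black|=6 — REVISIT

Answer: yes 5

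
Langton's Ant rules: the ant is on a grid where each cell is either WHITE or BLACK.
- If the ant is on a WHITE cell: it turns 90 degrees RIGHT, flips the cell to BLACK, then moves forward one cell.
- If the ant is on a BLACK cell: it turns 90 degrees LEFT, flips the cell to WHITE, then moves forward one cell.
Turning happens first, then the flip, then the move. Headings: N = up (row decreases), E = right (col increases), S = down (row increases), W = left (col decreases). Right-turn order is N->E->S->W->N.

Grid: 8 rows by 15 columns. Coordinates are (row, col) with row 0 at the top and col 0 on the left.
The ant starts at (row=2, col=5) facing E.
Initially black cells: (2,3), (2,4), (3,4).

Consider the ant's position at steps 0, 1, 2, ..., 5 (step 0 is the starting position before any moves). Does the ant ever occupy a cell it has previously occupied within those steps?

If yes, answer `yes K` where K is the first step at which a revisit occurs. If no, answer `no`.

Answer: no

Derivation:
Step 1: on WHITE (2,5): turn R to S, flip to black, move to (3,5). |black|=4 — new cell
Step 2: on WHITE (3,5): turn R to W, flip to black, move to (3,4). |black|=5 — new cell
Step 3: on BLACK (3,4): turn L to S, flip to white, move to (4,4). |black|=4 — new cell
Step 4: on WHITE (4,4): turn R to W, flip to black, move to (4,3). |black|=5 — new cell
Step 5: on WHITE (4,3): turn R to N, flip to black, move to (3,3). |black|=6 — new cell
No revisit within 5 steps.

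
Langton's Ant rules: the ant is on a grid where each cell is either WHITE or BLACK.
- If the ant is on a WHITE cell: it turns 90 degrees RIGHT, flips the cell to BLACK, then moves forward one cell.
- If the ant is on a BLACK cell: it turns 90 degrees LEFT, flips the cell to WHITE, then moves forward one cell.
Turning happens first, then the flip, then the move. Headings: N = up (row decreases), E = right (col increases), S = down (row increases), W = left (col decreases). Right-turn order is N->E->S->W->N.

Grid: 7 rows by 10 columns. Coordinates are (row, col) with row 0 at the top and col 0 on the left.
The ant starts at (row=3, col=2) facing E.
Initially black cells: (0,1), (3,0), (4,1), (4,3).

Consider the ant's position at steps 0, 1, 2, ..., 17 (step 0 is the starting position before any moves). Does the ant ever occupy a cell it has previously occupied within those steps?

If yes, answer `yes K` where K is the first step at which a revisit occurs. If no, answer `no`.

Answer: yes 6

Derivation:
Step 1: on WHITE (3,2): turn R to S, flip to black, move to (4,2). |black|=5 — new cell
Step 2: on WHITE (4,2): turn R to W, flip to black, move to (4,1). |black|=6 — new cell
Step 3: on BLACK (4,1): turn L to S, flip to white, move to (5,1). |black|=5 — new cell
Step 4: on WHITE (5,1): turn R to W, flip to black, move to (5,0). |black|=6 — new cell
Step 5: on WHITE (5,0): turn R to N, flip to black, move to (4,0). |black|=7 — new cell
Step 6: on WHITE (4,0): turn R to E, flip to black, move to (4,1). |black|=8 — REVISIT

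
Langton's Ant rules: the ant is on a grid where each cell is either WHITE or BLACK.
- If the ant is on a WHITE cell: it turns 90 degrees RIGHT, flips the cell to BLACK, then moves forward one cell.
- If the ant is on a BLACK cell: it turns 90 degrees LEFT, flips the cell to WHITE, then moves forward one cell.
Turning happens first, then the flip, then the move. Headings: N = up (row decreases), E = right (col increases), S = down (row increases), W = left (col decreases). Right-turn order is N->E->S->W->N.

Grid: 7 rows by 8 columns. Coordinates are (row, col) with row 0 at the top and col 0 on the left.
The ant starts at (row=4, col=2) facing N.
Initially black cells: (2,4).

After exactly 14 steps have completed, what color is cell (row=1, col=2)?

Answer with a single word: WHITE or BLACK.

Step 1: on WHITE (4,2): turn R to E, flip to black, move to (4,3). |black|=2
Step 2: on WHITE (4,3): turn R to S, flip to black, move to (5,3). |black|=3
Step 3: on WHITE (5,3): turn R to W, flip to black, move to (5,2). |black|=4
Step 4: on WHITE (5,2): turn R to N, flip to black, move to (4,2). |black|=5
Step 5: on BLACK (4,2): turn L to W, flip to white, move to (4,1). |black|=4
Step 6: on WHITE (4,1): turn R to N, flip to black, move to (3,1). |black|=5
Step 7: on WHITE (3,1): turn R to E, flip to black, move to (3,2). |black|=6
Step 8: on WHITE (3,2): turn R to S, flip to black, move to (4,2). |black|=7
Step 9: on WHITE (4,2): turn R to W, flip to black, move to (4,1). |black|=8
Step 10: on BLACK (4,1): turn L to S, flip to white, move to (5,1). |black|=7
Step 11: on WHITE (5,1): turn R to W, flip to black, move to (5,0). |black|=8
Step 12: on WHITE (5,0): turn R to N, flip to black, move to (4,0). |black|=9
Step 13: on WHITE (4,0): turn R to E, flip to black, move to (4,1). |black|=10
Step 14: on WHITE (4,1): turn R to S, flip to black, move to (5,1). |black|=11

Answer: WHITE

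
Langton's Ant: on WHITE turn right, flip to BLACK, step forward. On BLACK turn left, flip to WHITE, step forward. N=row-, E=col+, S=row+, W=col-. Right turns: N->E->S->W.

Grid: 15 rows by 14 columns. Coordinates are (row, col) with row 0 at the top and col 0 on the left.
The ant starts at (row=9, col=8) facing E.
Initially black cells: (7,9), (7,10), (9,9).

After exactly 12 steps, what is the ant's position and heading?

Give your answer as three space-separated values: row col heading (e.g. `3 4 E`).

Answer: 9 10 E

Derivation:
Step 1: on WHITE (9,8): turn R to S, flip to black, move to (10,8). |black|=4
Step 2: on WHITE (10,8): turn R to W, flip to black, move to (10,7). |black|=5
Step 3: on WHITE (10,7): turn R to N, flip to black, move to (9,7). |black|=6
Step 4: on WHITE (9,7): turn R to E, flip to black, move to (9,8). |black|=7
Step 5: on BLACK (9,8): turn L to N, flip to white, move to (8,8). |black|=6
Step 6: on WHITE (8,8): turn R to E, flip to black, move to (8,9). |black|=7
Step 7: on WHITE (8,9): turn R to S, flip to black, move to (9,9). |black|=8
Step 8: on BLACK (9,9): turn L to E, flip to white, move to (9,10). |black|=7
Step 9: on WHITE (9,10): turn R to S, flip to black, move to (10,10). |black|=8
Step 10: on WHITE (10,10): turn R to W, flip to black, move to (10,9). |black|=9
Step 11: on WHITE (10,9): turn R to N, flip to black, move to (9,9). |black|=10
Step 12: on WHITE (9,9): turn R to E, flip to black, move to (9,10). |black|=11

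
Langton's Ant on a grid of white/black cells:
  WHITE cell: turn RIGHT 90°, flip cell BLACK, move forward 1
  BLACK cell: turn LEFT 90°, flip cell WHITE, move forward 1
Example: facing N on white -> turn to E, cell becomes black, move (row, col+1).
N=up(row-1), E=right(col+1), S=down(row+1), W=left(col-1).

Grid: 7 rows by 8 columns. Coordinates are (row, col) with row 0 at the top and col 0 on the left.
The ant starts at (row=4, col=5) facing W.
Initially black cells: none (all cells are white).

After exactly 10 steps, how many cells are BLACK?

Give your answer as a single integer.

Step 1: on WHITE (4,5): turn R to N, flip to black, move to (3,5). |black|=1
Step 2: on WHITE (3,5): turn R to E, flip to black, move to (3,6). |black|=2
Step 3: on WHITE (3,6): turn R to S, flip to black, move to (4,6). |black|=3
Step 4: on WHITE (4,6): turn R to W, flip to black, move to (4,5). |black|=4
Step 5: on BLACK (4,5): turn L to S, flip to white, move to (5,5). |black|=3
Step 6: on WHITE (5,5): turn R to W, flip to black, move to (5,4). |black|=4
Step 7: on WHITE (5,4): turn R to N, flip to black, move to (4,4). |black|=5
Step 8: on WHITE (4,4): turn R to E, flip to black, move to (4,5). |black|=6
Step 9: on WHITE (4,5): turn R to S, flip to black, move to (5,5). |black|=7
Step 10: on BLACK (5,5): turn L to E, flip to white, move to (5,6). |black|=6

Answer: 6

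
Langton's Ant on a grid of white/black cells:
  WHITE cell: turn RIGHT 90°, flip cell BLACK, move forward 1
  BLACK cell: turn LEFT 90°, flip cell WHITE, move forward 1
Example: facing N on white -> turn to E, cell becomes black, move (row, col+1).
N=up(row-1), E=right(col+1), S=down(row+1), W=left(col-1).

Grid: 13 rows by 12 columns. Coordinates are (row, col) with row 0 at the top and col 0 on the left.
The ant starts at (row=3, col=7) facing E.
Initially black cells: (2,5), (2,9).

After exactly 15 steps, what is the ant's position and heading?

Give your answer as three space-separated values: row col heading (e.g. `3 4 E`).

Answer: 3 6 S

Derivation:
Step 1: on WHITE (3,7): turn R to S, flip to black, move to (4,7). |black|=3
Step 2: on WHITE (4,7): turn R to W, flip to black, move to (4,6). |black|=4
Step 3: on WHITE (4,6): turn R to N, flip to black, move to (3,6). |black|=5
Step 4: on WHITE (3,6): turn R to E, flip to black, move to (3,7). |black|=6
Step 5: on BLACK (3,7): turn L to N, flip to white, move to (2,7). |black|=5
Step 6: on WHITE (2,7): turn R to E, flip to black, move to (2,8). |black|=6
Step 7: on WHITE (2,8): turn R to S, flip to black, move to (3,8). |black|=7
Step 8: on WHITE (3,8): turn R to W, flip to black, move to (3,7). |black|=8
Step 9: on WHITE (3,7): turn R to N, flip to black, move to (2,7). |black|=9
Step 10: on BLACK (2,7): turn L to W, flip to white, move to (2,6). |black|=8
Step 11: on WHITE (2,6): turn R to N, flip to black, move to (1,6). |black|=9
Step 12: on WHITE (1,6): turn R to E, flip to black, move to (1,7). |black|=10
Step 13: on WHITE (1,7): turn R to S, flip to black, move to (2,7). |black|=11
Step 14: on WHITE (2,7): turn R to W, flip to black, move to (2,6). |black|=12
Step 15: on BLACK (2,6): turn L to S, flip to white, move to (3,6). |black|=11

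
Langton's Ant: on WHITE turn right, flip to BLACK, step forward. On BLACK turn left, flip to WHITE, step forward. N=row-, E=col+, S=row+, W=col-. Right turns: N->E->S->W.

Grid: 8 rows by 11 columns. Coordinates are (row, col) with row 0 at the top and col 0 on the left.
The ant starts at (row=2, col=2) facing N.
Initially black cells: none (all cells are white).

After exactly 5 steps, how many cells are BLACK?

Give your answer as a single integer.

Answer: 3

Derivation:
Step 1: on WHITE (2,2): turn R to E, flip to black, move to (2,3). |black|=1
Step 2: on WHITE (2,3): turn R to S, flip to black, move to (3,3). |black|=2
Step 3: on WHITE (3,3): turn R to W, flip to black, move to (3,2). |black|=3
Step 4: on WHITE (3,2): turn R to N, flip to black, move to (2,2). |black|=4
Step 5: on BLACK (2,2): turn L to W, flip to white, move to (2,1). |black|=3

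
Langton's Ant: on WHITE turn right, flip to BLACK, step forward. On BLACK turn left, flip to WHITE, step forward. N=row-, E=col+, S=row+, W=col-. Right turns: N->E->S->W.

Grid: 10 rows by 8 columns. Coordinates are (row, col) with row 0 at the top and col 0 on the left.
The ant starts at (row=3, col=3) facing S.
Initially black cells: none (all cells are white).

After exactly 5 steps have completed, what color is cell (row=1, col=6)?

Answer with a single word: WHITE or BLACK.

Step 1: on WHITE (3,3): turn R to W, flip to black, move to (3,2). |black|=1
Step 2: on WHITE (3,2): turn R to N, flip to black, move to (2,2). |black|=2
Step 3: on WHITE (2,2): turn R to E, flip to black, move to (2,3). |black|=3
Step 4: on WHITE (2,3): turn R to S, flip to black, move to (3,3). |black|=4
Step 5: on BLACK (3,3): turn L to E, flip to white, move to (3,4). |black|=3

Answer: WHITE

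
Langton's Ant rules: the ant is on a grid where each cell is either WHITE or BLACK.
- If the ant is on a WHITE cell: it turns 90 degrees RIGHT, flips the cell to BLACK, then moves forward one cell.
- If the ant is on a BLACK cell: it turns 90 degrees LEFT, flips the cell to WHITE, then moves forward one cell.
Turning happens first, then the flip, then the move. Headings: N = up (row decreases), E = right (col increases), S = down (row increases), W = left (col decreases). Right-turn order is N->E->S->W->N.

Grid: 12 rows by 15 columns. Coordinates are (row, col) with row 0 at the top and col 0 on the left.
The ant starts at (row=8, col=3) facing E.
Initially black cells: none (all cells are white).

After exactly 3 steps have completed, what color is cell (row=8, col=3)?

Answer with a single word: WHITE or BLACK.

Step 1: on WHITE (8,3): turn R to S, flip to black, move to (9,3). |black|=1
Step 2: on WHITE (9,3): turn R to W, flip to black, move to (9,2). |black|=2
Step 3: on WHITE (9,2): turn R to N, flip to black, move to (8,2). |black|=3

Answer: BLACK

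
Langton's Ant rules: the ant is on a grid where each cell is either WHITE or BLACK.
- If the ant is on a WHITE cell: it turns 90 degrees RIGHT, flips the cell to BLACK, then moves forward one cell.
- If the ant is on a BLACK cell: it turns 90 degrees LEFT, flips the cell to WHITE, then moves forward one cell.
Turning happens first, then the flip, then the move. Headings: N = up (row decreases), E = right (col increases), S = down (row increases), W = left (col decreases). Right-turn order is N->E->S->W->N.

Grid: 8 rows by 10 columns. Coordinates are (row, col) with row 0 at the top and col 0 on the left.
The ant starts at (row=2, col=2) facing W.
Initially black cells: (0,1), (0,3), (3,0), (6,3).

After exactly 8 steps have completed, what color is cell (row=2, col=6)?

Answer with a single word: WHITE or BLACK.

Answer: WHITE

Derivation:
Step 1: on WHITE (2,2): turn R to N, flip to black, move to (1,2). |black|=5
Step 2: on WHITE (1,2): turn R to E, flip to black, move to (1,3). |black|=6
Step 3: on WHITE (1,3): turn R to S, flip to black, move to (2,3). |black|=7
Step 4: on WHITE (2,3): turn R to W, flip to black, move to (2,2). |black|=8
Step 5: on BLACK (2,2): turn L to S, flip to white, move to (3,2). |black|=7
Step 6: on WHITE (3,2): turn R to W, flip to black, move to (3,1). |black|=8
Step 7: on WHITE (3,1): turn R to N, flip to black, move to (2,1). |black|=9
Step 8: on WHITE (2,1): turn R to E, flip to black, move to (2,2). |black|=10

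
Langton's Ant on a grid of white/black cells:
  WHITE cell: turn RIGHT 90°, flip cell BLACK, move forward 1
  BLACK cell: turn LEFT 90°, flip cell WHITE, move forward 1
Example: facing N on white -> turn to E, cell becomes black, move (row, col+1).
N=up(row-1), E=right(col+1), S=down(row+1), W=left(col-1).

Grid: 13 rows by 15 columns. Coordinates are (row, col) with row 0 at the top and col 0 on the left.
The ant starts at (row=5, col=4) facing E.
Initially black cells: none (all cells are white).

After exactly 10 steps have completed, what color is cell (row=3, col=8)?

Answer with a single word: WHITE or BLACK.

Step 1: on WHITE (5,4): turn R to S, flip to black, move to (6,4). |black|=1
Step 2: on WHITE (6,4): turn R to W, flip to black, move to (6,3). |black|=2
Step 3: on WHITE (6,3): turn R to N, flip to black, move to (5,3). |black|=3
Step 4: on WHITE (5,3): turn R to E, flip to black, move to (5,4). |black|=4
Step 5: on BLACK (5,4): turn L to N, flip to white, move to (4,4). |black|=3
Step 6: on WHITE (4,4): turn R to E, flip to black, move to (4,5). |black|=4
Step 7: on WHITE (4,5): turn R to S, flip to black, move to (5,5). |black|=5
Step 8: on WHITE (5,5): turn R to W, flip to black, move to (5,4). |black|=6
Step 9: on WHITE (5,4): turn R to N, flip to black, move to (4,4). |black|=7
Step 10: on BLACK (4,4): turn L to W, flip to white, move to (4,3). |black|=6

Answer: WHITE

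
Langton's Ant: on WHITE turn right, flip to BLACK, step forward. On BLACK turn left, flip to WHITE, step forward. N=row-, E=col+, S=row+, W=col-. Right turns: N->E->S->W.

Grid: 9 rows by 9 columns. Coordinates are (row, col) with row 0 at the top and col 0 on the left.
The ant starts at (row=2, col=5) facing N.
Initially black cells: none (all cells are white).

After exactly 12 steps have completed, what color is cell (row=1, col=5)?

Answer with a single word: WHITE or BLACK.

Answer: BLACK

Derivation:
Step 1: on WHITE (2,5): turn R to E, flip to black, move to (2,6). |black|=1
Step 2: on WHITE (2,6): turn R to S, flip to black, move to (3,6). |black|=2
Step 3: on WHITE (3,6): turn R to W, flip to black, move to (3,5). |black|=3
Step 4: on WHITE (3,5): turn R to N, flip to black, move to (2,5). |black|=4
Step 5: on BLACK (2,5): turn L to W, flip to white, move to (2,4). |black|=3
Step 6: on WHITE (2,4): turn R to N, flip to black, move to (1,4). |black|=4
Step 7: on WHITE (1,4): turn R to E, flip to black, move to (1,5). |black|=5
Step 8: on WHITE (1,5): turn R to S, flip to black, move to (2,5). |black|=6
Step 9: on WHITE (2,5): turn R to W, flip to black, move to (2,4). |black|=7
Step 10: on BLACK (2,4): turn L to S, flip to white, move to (3,4). |black|=6
Step 11: on WHITE (3,4): turn R to W, flip to black, move to (3,3). |black|=7
Step 12: on WHITE (3,3): turn R to N, flip to black, move to (2,3). |black|=8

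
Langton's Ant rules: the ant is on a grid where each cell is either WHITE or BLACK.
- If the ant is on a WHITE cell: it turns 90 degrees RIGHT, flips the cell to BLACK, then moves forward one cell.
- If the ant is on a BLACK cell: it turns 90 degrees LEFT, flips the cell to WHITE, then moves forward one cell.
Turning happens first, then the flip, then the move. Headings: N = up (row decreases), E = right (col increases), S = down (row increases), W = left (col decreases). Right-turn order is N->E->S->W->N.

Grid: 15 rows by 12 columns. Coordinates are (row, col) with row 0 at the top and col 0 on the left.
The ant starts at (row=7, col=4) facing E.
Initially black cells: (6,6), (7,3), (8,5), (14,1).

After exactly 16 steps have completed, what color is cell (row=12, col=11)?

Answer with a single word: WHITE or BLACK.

Step 1: on WHITE (7,4): turn R to S, flip to black, move to (8,4). |black|=5
Step 2: on WHITE (8,4): turn R to W, flip to black, move to (8,3). |black|=6
Step 3: on WHITE (8,3): turn R to N, flip to black, move to (7,3). |black|=7
Step 4: on BLACK (7,3): turn L to W, flip to white, move to (7,2). |black|=6
Step 5: on WHITE (7,2): turn R to N, flip to black, move to (6,2). |black|=7
Step 6: on WHITE (6,2): turn R to E, flip to black, move to (6,3). |black|=8
Step 7: on WHITE (6,3): turn R to S, flip to black, move to (7,3). |black|=9
Step 8: on WHITE (7,3): turn R to W, flip to black, move to (7,2). |black|=10
Step 9: on BLACK (7,2): turn L to S, flip to white, move to (8,2). |black|=9
Step 10: on WHITE (8,2): turn R to W, flip to black, move to (8,1). |black|=10
Step 11: on WHITE (8,1): turn R to N, flip to black, move to (7,1). |black|=11
Step 12: on WHITE (7,1): turn R to E, flip to black, move to (7,2). |black|=12
Step 13: on WHITE (7,2): turn R to S, flip to black, move to (8,2). |black|=13
Step 14: on BLACK (8,2): turn L to E, flip to white, move to (8,3). |black|=12
Step 15: on BLACK (8,3): turn L to N, flip to white, move to (7,3). |black|=11
Step 16: on BLACK (7,3): turn L to W, flip to white, move to (7,2). |black|=10

Answer: WHITE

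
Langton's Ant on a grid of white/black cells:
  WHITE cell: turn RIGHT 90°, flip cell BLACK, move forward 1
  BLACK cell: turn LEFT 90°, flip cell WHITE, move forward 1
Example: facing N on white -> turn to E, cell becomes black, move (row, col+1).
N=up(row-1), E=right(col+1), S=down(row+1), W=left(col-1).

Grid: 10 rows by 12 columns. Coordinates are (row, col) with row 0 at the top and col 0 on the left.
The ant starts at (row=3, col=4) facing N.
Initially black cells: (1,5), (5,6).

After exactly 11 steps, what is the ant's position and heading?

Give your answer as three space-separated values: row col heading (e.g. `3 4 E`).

Step 1: on WHITE (3,4): turn R to E, flip to black, move to (3,5). |black|=3
Step 2: on WHITE (3,5): turn R to S, flip to black, move to (4,5). |black|=4
Step 3: on WHITE (4,5): turn R to W, flip to black, move to (4,4). |black|=5
Step 4: on WHITE (4,4): turn R to N, flip to black, move to (3,4). |black|=6
Step 5: on BLACK (3,4): turn L to W, flip to white, move to (3,3). |black|=5
Step 6: on WHITE (3,3): turn R to N, flip to black, move to (2,3). |black|=6
Step 7: on WHITE (2,3): turn R to E, flip to black, move to (2,4). |black|=7
Step 8: on WHITE (2,4): turn R to S, flip to black, move to (3,4). |black|=8
Step 9: on WHITE (3,4): turn R to W, flip to black, move to (3,3). |black|=9
Step 10: on BLACK (3,3): turn L to S, flip to white, move to (4,3). |black|=8
Step 11: on WHITE (4,3): turn R to W, flip to black, move to (4,2). |black|=9

Answer: 4 2 W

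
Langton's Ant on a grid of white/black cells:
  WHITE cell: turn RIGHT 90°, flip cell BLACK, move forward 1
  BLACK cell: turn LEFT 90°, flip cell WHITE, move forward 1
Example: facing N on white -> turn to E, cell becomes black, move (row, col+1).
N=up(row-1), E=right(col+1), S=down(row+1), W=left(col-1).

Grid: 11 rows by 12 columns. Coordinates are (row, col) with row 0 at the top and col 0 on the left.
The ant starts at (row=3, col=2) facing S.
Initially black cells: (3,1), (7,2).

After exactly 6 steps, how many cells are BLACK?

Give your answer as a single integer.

Step 1: on WHITE (3,2): turn R to W, flip to black, move to (3,1). |black|=3
Step 2: on BLACK (3,1): turn L to S, flip to white, move to (4,1). |black|=2
Step 3: on WHITE (4,1): turn R to W, flip to black, move to (4,0). |black|=3
Step 4: on WHITE (4,0): turn R to N, flip to black, move to (3,0). |black|=4
Step 5: on WHITE (3,0): turn R to E, flip to black, move to (3,1). |black|=5
Step 6: on WHITE (3,1): turn R to S, flip to black, move to (4,1). |black|=6

Answer: 6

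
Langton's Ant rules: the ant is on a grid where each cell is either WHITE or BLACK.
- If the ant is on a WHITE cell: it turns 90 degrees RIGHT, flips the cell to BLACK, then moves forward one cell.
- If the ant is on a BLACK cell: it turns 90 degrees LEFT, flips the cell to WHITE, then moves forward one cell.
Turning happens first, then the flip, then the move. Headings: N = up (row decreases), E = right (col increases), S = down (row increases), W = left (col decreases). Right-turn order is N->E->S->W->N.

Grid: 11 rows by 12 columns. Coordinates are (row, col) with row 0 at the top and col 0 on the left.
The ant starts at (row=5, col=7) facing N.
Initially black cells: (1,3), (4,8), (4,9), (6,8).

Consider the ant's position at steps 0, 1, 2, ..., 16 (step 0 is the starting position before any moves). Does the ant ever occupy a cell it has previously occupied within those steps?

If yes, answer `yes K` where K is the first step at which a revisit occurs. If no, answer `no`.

Answer: yes 6

Derivation:
Step 1: on WHITE (5,7): turn R to E, flip to black, move to (5,8). |black|=5 — new cell
Step 2: on WHITE (5,8): turn R to S, flip to black, move to (6,8). |black|=6 — new cell
Step 3: on BLACK (6,8): turn L to E, flip to white, move to (6,9). |black|=5 — new cell
Step 4: on WHITE (6,9): turn R to S, flip to black, move to (7,9). |black|=6 — new cell
Step 5: on WHITE (7,9): turn R to W, flip to black, move to (7,8). |black|=7 — new cell
Step 6: on WHITE (7,8): turn R to N, flip to black, move to (6,8). |black|=8 — REVISIT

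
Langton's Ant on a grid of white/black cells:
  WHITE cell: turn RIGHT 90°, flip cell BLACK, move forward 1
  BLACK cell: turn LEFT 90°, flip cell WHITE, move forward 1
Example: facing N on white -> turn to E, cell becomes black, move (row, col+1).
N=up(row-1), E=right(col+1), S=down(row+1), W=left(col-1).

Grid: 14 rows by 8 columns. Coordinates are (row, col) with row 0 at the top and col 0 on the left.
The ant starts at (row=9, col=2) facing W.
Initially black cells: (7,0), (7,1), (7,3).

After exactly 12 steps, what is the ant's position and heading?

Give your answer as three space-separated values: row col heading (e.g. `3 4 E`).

Answer: 11 2 W

Derivation:
Step 1: on WHITE (9,2): turn R to N, flip to black, move to (8,2). |black|=4
Step 2: on WHITE (8,2): turn R to E, flip to black, move to (8,3). |black|=5
Step 3: on WHITE (8,3): turn R to S, flip to black, move to (9,3). |black|=6
Step 4: on WHITE (9,3): turn R to W, flip to black, move to (9,2). |black|=7
Step 5: on BLACK (9,2): turn L to S, flip to white, move to (10,2). |black|=6
Step 6: on WHITE (10,2): turn R to W, flip to black, move to (10,1). |black|=7
Step 7: on WHITE (10,1): turn R to N, flip to black, move to (9,1). |black|=8
Step 8: on WHITE (9,1): turn R to E, flip to black, move to (9,2). |black|=9
Step 9: on WHITE (9,2): turn R to S, flip to black, move to (10,2). |black|=10
Step 10: on BLACK (10,2): turn L to E, flip to white, move to (10,3). |black|=9
Step 11: on WHITE (10,3): turn R to S, flip to black, move to (11,3). |black|=10
Step 12: on WHITE (11,3): turn R to W, flip to black, move to (11,2). |black|=11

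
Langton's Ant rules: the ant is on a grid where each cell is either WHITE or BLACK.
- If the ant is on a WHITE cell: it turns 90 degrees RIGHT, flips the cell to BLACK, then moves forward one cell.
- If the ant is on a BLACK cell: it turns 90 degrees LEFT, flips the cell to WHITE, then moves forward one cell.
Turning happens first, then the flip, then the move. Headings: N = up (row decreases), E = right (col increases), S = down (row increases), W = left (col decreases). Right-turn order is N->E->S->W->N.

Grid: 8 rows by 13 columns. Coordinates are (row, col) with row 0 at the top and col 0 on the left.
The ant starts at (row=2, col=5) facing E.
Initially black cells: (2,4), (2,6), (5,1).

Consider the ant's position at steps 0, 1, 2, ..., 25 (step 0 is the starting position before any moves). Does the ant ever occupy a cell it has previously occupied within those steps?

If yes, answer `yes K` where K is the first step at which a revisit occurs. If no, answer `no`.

Step 1: on WHITE (2,5): turn R to S, flip to black, move to (3,5). |black|=4 — new cell
Step 2: on WHITE (3,5): turn R to W, flip to black, move to (3,4). |black|=5 — new cell
Step 3: on WHITE (3,4): turn R to N, flip to black, move to (2,4). |black|=6 — new cell
Step 4: on BLACK (2,4): turn L to W, flip to white, move to (2,3). |black|=5 — new cell
Step 5: on WHITE (2,3): turn R to N, flip to black, move to (1,3). |black|=6 — new cell
Step 6: on WHITE (1,3): turn R to E, flip to black, move to (1,4). |black|=7 — new cell
Step 7: on WHITE (1,4): turn R to S, flip to black, move to (2,4). |black|=8 — REVISIT

Answer: yes 7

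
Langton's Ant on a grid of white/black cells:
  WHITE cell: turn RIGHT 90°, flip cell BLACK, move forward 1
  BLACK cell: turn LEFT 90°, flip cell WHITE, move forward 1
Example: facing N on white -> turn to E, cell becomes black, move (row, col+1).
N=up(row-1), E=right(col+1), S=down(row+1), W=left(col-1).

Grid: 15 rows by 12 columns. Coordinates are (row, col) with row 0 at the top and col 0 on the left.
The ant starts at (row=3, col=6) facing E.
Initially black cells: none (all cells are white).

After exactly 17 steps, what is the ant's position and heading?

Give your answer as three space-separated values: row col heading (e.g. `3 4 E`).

Answer: 2 6 N

Derivation:
Step 1: on WHITE (3,6): turn R to S, flip to black, move to (4,6). |black|=1
Step 2: on WHITE (4,6): turn R to W, flip to black, move to (4,5). |black|=2
Step 3: on WHITE (4,5): turn R to N, flip to black, move to (3,5). |black|=3
Step 4: on WHITE (3,5): turn R to E, flip to black, move to (3,6). |black|=4
Step 5: on BLACK (3,6): turn L to N, flip to white, move to (2,6). |black|=3
Step 6: on WHITE (2,6): turn R to E, flip to black, move to (2,7). |black|=4
Step 7: on WHITE (2,7): turn R to S, flip to black, move to (3,7). |black|=5
Step 8: on WHITE (3,7): turn R to W, flip to black, move to (3,6). |black|=6
Step 9: on WHITE (3,6): turn R to N, flip to black, move to (2,6). |black|=7
Step 10: on BLACK (2,6): turn L to W, flip to white, move to (2,5). |black|=6
Step 11: on WHITE (2,5): turn R to N, flip to black, move to (1,5). |black|=7
Step 12: on WHITE (1,5): turn R to E, flip to black, move to (1,6). |black|=8
Step 13: on WHITE (1,6): turn R to S, flip to black, move to (2,6). |black|=9
Step 14: on WHITE (2,6): turn R to W, flip to black, move to (2,5). |black|=10
Step 15: on BLACK (2,5): turn L to S, flip to white, move to (3,5). |black|=9
Step 16: on BLACK (3,5): turn L to E, flip to white, move to (3,6). |black|=8
Step 17: on BLACK (3,6): turn L to N, flip to white, move to (2,6). |black|=7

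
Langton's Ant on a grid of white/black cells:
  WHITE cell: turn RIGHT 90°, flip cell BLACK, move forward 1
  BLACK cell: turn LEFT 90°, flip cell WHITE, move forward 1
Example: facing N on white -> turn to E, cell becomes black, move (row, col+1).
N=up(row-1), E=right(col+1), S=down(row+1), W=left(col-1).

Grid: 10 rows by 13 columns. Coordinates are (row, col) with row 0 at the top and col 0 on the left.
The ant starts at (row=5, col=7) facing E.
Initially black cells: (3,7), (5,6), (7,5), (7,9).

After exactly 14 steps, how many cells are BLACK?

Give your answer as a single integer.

Answer: 12

Derivation:
Step 1: on WHITE (5,7): turn R to S, flip to black, move to (6,7). |black|=5
Step 2: on WHITE (6,7): turn R to W, flip to black, move to (6,6). |black|=6
Step 3: on WHITE (6,6): turn R to N, flip to black, move to (5,6). |black|=7
Step 4: on BLACK (5,6): turn L to W, flip to white, move to (5,5). |black|=6
Step 5: on WHITE (5,5): turn R to N, flip to black, move to (4,5). |black|=7
Step 6: on WHITE (4,5): turn R to E, flip to black, move to (4,6). |black|=8
Step 7: on WHITE (4,6): turn R to S, flip to black, move to (5,6). |black|=9
Step 8: on WHITE (5,6): turn R to W, flip to black, move to (5,5). |black|=10
Step 9: on BLACK (5,5): turn L to S, flip to white, move to (6,5). |black|=9
Step 10: on WHITE (6,5): turn R to W, flip to black, move to (6,4). |black|=10
Step 11: on WHITE (6,4): turn R to N, flip to black, move to (5,4). |black|=11
Step 12: on WHITE (5,4): turn R to E, flip to black, move to (5,5). |black|=12
Step 13: on WHITE (5,5): turn R to S, flip to black, move to (6,5). |black|=13
Step 14: on BLACK (6,5): turn L to E, flip to white, move to (6,6). |black|=12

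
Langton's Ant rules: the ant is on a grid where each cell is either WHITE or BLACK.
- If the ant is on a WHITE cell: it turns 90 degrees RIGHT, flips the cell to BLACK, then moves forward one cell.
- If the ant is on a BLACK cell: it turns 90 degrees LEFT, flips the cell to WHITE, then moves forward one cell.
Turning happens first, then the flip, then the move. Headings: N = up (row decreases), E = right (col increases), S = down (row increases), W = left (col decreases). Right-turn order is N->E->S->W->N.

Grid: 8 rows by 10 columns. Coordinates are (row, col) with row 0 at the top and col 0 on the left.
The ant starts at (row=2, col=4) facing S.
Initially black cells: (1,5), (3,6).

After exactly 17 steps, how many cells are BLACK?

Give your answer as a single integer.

Answer: 5

Derivation:
Step 1: on WHITE (2,4): turn R to W, flip to black, move to (2,3). |black|=3
Step 2: on WHITE (2,3): turn R to N, flip to black, move to (1,3). |black|=4
Step 3: on WHITE (1,3): turn R to E, flip to black, move to (1,4). |black|=5
Step 4: on WHITE (1,4): turn R to S, flip to black, move to (2,4). |black|=6
Step 5: on BLACK (2,4): turn L to E, flip to white, move to (2,5). |black|=5
Step 6: on WHITE (2,5): turn R to S, flip to black, move to (3,5). |black|=6
Step 7: on WHITE (3,5): turn R to W, flip to black, move to (3,4). |black|=7
Step 8: on WHITE (3,4): turn R to N, flip to black, move to (2,4). |black|=8
Step 9: on WHITE (2,4): turn R to E, flip to black, move to (2,5). |black|=9
Step 10: on BLACK (2,5): turn L to N, flip to white, move to (1,5). |black|=8
Step 11: on BLACK (1,5): turn L to W, flip to white, move to (1,4). |black|=7
Step 12: on BLACK (1,4): turn L to S, flip to white, move to (2,4). |black|=6
Step 13: on BLACK (2,4): turn L to E, flip to white, move to (2,5). |black|=5
Step 14: on WHITE (2,5): turn R to S, flip to black, move to (3,5). |black|=6
Step 15: on BLACK (3,5): turn L to E, flip to white, move to (3,6). |black|=5
Step 16: on BLACK (3,6): turn L to N, flip to white, move to (2,6). |black|=4
Step 17: on WHITE (2,6): turn R to E, flip to black, move to (2,7). |black|=5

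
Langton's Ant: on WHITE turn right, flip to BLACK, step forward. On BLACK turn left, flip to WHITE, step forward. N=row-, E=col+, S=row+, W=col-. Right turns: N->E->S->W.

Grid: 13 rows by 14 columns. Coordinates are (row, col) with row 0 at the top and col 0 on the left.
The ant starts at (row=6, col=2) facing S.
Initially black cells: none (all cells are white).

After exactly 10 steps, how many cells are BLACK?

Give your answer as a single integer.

Step 1: on WHITE (6,2): turn R to W, flip to black, move to (6,1). |black|=1
Step 2: on WHITE (6,1): turn R to N, flip to black, move to (5,1). |black|=2
Step 3: on WHITE (5,1): turn R to E, flip to black, move to (5,2). |black|=3
Step 4: on WHITE (5,2): turn R to S, flip to black, move to (6,2). |black|=4
Step 5: on BLACK (6,2): turn L to E, flip to white, move to (6,3). |black|=3
Step 6: on WHITE (6,3): turn R to S, flip to black, move to (7,3). |black|=4
Step 7: on WHITE (7,3): turn R to W, flip to black, move to (7,2). |black|=5
Step 8: on WHITE (7,2): turn R to N, flip to black, move to (6,2). |black|=6
Step 9: on WHITE (6,2): turn R to E, flip to black, move to (6,3). |black|=7
Step 10: on BLACK (6,3): turn L to N, flip to white, move to (5,3). |black|=6

Answer: 6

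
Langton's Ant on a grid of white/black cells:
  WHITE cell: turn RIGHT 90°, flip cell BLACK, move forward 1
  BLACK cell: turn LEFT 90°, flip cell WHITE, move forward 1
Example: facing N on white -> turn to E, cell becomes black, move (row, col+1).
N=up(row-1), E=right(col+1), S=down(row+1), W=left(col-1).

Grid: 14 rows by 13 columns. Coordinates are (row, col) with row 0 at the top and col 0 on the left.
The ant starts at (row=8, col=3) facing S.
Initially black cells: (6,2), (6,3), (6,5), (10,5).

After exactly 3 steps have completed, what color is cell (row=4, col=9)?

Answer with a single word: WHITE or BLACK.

Answer: WHITE

Derivation:
Step 1: on WHITE (8,3): turn R to W, flip to black, move to (8,2). |black|=5
Step 2: on WHITE (8,2): turn R to N, flip to black, move to (7,2). |black|=6
Step 3: on WHITE (7,2): turn R to E, flip to black, move to (7,3). |black|=7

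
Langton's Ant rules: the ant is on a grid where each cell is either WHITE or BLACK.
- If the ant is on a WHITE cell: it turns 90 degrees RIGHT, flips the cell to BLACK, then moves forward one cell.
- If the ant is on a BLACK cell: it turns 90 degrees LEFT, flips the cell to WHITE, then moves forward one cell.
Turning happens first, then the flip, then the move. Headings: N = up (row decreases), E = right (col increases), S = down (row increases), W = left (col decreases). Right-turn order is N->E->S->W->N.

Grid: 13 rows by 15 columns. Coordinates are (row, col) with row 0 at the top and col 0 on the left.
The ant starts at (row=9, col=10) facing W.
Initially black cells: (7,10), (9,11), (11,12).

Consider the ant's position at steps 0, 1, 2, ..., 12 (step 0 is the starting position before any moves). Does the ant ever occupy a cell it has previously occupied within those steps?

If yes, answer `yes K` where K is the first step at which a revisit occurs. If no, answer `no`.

Answer: yes 7

Derivation:
Step 1: on WHITE (9,10): turn R to N, flip to black, move to (8,10). |black|=4 — new cell
Step 2: on WHITE (8,10): turn R to E, flip to black, move to (8,11). |black|=5 — new cell
Step 3: on WHITE (8,11): turn R to S, flip to black, move to (9,11). |black|=6 — new cell
Step 4: on BLACK (9,11): turn L to E, flip to white, move to (9,12). |black|=5 — new cell
Step 5: on WHITE (9,12): turn R to S, flip to black, move to (10,12). |black|=6 — new cell
Step 6: on WHITE (10,12): turn R to W, flip to black, move to (10,11). |black|=7 — new cell
Step 7: on WHITE (10,11): turn R to N, flip to black, move to (9,11). |black|=8 — REVISIT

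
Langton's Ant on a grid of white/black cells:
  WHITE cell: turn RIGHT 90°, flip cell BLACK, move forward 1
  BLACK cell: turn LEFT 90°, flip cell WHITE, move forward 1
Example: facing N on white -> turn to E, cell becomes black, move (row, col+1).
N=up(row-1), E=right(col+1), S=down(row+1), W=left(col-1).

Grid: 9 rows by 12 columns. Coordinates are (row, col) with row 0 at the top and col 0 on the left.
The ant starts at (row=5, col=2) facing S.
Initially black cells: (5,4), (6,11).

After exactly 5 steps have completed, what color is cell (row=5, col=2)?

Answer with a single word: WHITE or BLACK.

Step 1: on WHITE (5,2): turn R to W, flip to black, move to (5,1). |black|=3
Step 2: on WHITE (5,1): turn R to N, flip to black, move to (4,1). |black|=4
Step 3: on WHITE (4,1): turn R to E, flip to black, move to (4,2). |black|=5
Step 4: on WHITE (4,2): turn R to S, flip to black, move to (5,2). |black|=6
Step 5: on BLACK (5,2): turn L to E, flip to white, move to (5,3). |black|=5

Answer: WHITE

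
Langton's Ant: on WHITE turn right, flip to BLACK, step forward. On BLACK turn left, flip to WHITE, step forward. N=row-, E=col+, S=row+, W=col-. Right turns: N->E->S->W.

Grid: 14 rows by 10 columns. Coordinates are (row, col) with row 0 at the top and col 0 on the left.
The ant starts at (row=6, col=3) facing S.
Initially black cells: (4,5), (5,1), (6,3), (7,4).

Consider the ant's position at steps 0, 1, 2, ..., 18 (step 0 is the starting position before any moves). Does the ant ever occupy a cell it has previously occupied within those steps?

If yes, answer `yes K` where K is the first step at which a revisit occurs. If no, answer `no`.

Answer: yes 6

Derivation:
Step 1: on BLACK (6,3): turn L to E, flip to white, move to (6,4). |black|=3 — new cell
Step 2: on WHITE (6,4): turn R to S, flip to black, move to (7,4). |black|=4 — new cell
Step 3: on BLACK (7,4): turn L to E, flip to white, move to (7,5). |black|=3 — new cell
Step 4: on WHITE (7,5): turn R to S, flip to black, move to (8,5). |black|=4 — new cell
Step 5: on WHITE (8,5): turn R to W, flip to black, move to (8,4). |black|=5 — new cell
Step 6: on WHITE (8,4): turn R to N, flip to black, move to (7,4). |black|=6 — REVISIT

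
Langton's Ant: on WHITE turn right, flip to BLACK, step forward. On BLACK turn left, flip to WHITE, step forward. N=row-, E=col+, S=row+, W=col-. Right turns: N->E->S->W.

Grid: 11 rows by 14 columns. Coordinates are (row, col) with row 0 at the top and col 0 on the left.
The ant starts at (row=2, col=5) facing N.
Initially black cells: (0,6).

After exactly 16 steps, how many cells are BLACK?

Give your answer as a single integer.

Answer: 9

Derivation:
Step 1: on WHITE (2,5): turn R to E, flip to black, move to (2,6). |black|=2
Step 2: on WHITE (2,6): turn R to S, flip to black, move to (3,6). |black|=3
Step 3: on WHITE (3,6): turn R to W, flip to black, move to (3,5). |black|=4
Step 4: on WHITE (3,5): turn R to N, flip to black, move to (2,5). |black|=5
Step 5: on BLACK (2,5): turn L to W, flip to white, move to (2,4). |black|=4
Step 6: on WHITE (2,4): turn R to N, flip to black, move to (1,4). |black|=5
Step 7: on WHITE (1,4): turn R to E, flip to black, move to (1,5). |black|=6
Step 8: on WHITE (1,5): turn R to S, flip to black, move to (2,5). |black|=7
Step 9: on WHITE (2,5): turn R to W, flip to black, move to (2,4). |black|=8
Step 10: on BLACK (2,4): turn L to S, flip to white, move to (3,4). |black|=7
Step 11: on WHITE (3,4): turn R to W, flip to black, move to (3,3). |black|=8
Step 12: on WHITE (3,3): turn R to N, flip to black, move to (2,3). |black|=9
Step 13: on WHITE (2,3): turn R to E, flip to black, move to (2,4). |black|=10
Step 14: on WHITE (2,4): turn R to S, flip to black, move to (3,4). |black|=11
Step 15: on BLACK (3,4): turn L to E, flip to white, move to (3,5). |black|=10
Step 16: on BLACK (3,5): turn L to N, flip to white, move to (2,5). |black|=9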